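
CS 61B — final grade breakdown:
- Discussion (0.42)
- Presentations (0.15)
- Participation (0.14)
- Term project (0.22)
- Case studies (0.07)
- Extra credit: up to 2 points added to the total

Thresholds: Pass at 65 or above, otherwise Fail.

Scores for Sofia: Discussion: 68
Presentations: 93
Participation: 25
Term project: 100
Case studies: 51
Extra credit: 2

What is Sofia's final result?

Pass

Weighted total:
  Discussion 68 × 0.42 = 28.56
  Presentations 93 × 0.15 = 13.95
  Participation 25 × 0.14 = 3.5
  Term project 100 × 0.22 = 22
  Case studies 51 × 0.07 = 3.57
Sum = 71.58
Extra credit: 71.58 + 2 = 73.58
73.58 ≥ 65 → Pass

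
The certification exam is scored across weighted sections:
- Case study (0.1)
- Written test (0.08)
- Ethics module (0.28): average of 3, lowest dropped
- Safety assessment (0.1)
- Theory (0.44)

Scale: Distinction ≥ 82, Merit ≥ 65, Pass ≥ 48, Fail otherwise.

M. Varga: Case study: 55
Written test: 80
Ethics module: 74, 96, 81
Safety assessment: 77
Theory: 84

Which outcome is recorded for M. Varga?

Ethics module: drop 74 → average of remaining 2 = 177/2 = 88.5
Weighted total:
  Case study 55 × 0.1 = 5.5
  Written test 80 × 0.08 = 6.4
  Ethics module 88.5 × 0.28 = 24.78
  Safety assessment 77 × 0.1 = 7.7
  Theory 84 × 0.44 = 36.96
Sum = 81.34
81.34 is ≥ 65 and < 82 → Merit

Merit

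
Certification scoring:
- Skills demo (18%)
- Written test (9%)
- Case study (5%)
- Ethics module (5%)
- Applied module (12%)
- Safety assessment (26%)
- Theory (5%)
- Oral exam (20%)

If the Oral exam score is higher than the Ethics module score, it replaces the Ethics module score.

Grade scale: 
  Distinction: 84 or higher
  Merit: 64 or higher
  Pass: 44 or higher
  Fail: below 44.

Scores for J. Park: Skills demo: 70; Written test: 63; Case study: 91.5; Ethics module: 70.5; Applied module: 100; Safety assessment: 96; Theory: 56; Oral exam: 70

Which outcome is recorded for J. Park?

Oral exam (70) ≤ Ethics module (70.5), so Ethics module stays at 70.5.
Weighted total:
  Skills demo 70 × 0.18 = 12.6
  Written test 63 × 0.09 = 5.67
  Case study 91.5 × 0.05 = 4.575
  Ethics module 70.5 × 0.05 = 3.525
  Applied module 100 × 0.12 = 12
  Safety assessment 96 × 0.26 = 24.96
  Theory 56 × 0.05 = 2.8
  Oral exam 70 × 0.2 = 14
Sum = 80.13
80.13 is ≥ 64 and < 84 → Merit

Merit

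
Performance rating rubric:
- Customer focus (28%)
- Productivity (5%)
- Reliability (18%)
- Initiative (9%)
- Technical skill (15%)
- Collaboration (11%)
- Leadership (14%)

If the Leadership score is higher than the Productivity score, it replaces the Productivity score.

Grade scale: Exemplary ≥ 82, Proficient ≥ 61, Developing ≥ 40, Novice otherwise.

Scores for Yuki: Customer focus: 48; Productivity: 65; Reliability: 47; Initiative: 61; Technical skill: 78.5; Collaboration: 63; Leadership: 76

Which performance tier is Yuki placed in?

Developing

Leadership (76) > Productivity (65), so Productivity counts as 76.
Weighted total:
  Customer focus 48 × 0.28 = 13.44
  Productivity 76 × 0.05 = 3.8
  Reliability 47 × 0.18 = 8.46
  Initiative 61 × 0.09 = 5.49
  Technical skill 78.5 × 0.15 = 11.775
  Collaboration 63 × 0.11 = 6.93
  Leadership 76 × 0.14 = 10.64
Sum = 60.535
60.535 is ≥ 40 and < 61 → Developing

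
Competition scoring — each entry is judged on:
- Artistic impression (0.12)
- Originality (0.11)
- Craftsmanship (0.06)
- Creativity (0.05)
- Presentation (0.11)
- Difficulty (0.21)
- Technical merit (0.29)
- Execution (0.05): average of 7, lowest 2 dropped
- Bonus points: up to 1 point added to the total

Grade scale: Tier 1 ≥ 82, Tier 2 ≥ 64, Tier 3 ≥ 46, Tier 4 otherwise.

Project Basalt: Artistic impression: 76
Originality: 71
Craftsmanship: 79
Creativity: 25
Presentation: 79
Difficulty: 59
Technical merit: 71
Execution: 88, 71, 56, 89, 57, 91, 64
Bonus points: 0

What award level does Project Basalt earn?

Tier 2

Execution: drop 56, 57 → average of remaining 5 = 403/5 = 80.6
Weighted total:
  Artistic impression 76 × 0.12 = 9.12
  Originality 71 × 0.11 = 7.81
  Craftsmanship 79 × 0.06 = 4.74
  Creativity 25 × 0.05 = 1.25
  Presentation 79 × 0.11 = 8.69
  Difficulty 59 × 0.21 = 12.39
  Technical merit 71 × 0.29 = 20.59
  Execution 80.6 × 0.05 = 4.03
Sum = 68.62
Bonus points: 68.62 + 0 = 68.62
68.62 is ≥ 64 and < 82 → Tier 2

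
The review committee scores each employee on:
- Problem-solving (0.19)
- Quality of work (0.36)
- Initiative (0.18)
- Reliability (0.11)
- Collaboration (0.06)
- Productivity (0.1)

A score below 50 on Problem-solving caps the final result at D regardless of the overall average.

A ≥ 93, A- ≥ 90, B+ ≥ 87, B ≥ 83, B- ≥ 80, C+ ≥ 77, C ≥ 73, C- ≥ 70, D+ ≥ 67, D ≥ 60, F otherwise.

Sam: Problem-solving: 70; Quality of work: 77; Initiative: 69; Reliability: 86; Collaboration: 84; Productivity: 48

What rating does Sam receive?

Problem-solving score 70 ≥ 50: minimum met.
Weighted total:
  Problem-solving 70 × 0.19 = 13.3
  Quality of work 77 × 0.36 = 27.72
  Initiative 69 × 0.18 = 12.42
  Reliability 86 × 0.11 = 9.46
  Collaboration 84 × 0.06 = 5.04
  Productivity 48 × 0.1 = 4.8
Sum = 72.74
72.74 is ≥ 70 and < 73 → C-

C-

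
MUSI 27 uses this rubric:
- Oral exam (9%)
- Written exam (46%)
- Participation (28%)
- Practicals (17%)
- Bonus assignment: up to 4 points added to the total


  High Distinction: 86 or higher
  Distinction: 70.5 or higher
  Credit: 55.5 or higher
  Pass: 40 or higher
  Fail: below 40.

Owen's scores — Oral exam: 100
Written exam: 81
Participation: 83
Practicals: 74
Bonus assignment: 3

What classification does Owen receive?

Weighted total:
  Oral exam 100 × 0.09 = 9
  Written exam 81 × 0.46 = 37.26
  Participation 83 × 0.28 = 23.24
  Practicals 74 × 0.17 = 12.58
Sum = 82.08
Bonus assignment: 82.08 + 3 = 85.08
85.08 is ≥ 70.5 and < 86 → Distinction

Distinction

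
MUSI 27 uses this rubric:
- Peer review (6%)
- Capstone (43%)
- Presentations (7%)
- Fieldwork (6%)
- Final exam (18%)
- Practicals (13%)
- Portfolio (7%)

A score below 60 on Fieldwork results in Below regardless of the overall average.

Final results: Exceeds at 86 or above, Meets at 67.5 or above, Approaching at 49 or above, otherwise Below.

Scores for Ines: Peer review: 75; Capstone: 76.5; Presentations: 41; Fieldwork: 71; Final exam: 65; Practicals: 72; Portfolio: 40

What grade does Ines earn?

Meets

Fieldwork score 71 ≥ 60: minimum met.
Weighted total:
  Peer review 75 × 0.06 = 4.5
  Capstone 76.5 × 0.43 = 32.895
  Presentations 41 × 0.07 = 2.87
  Fieldwork 71 × 0.06 = 4.26
  Final exam 65 × 0.18 = 11.7
  Practicals 72 × 0.13 = 9.36
  Portfolio 40 × 0.07 = 2.8
Sum = 68.385
68.385 is ≥ 67.5 and < 86 → Meets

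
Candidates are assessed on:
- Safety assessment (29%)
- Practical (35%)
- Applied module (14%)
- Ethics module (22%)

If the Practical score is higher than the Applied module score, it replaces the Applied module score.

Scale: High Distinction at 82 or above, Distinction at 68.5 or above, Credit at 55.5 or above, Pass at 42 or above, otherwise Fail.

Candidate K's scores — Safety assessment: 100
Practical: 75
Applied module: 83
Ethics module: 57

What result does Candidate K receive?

Distinction

Practical (75) ≤ Applied module (83), so Applied module stays at 83.
Weighted total:
  Safety assessment 100 × 0.29 = 29
  Practical 75 × 0.35 = 26.25
  Applied module 83 × 0.14 = 11.62
  Ethics module 57 × 0.22 = 12.54
Sum = 79.41
79.41 is ≥ 68.5 and < 82 → Distinction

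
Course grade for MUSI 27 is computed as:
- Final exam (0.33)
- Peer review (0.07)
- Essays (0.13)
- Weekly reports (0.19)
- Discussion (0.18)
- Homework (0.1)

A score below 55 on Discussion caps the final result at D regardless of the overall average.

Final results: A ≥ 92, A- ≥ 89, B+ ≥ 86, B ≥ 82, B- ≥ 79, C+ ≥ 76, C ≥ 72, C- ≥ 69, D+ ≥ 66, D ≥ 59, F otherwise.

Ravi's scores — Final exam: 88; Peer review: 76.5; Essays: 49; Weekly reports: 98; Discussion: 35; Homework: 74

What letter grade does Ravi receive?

D

Discussion score 35 < 55: minimum not met.
Weighted total:
  Final exam 88 × 0.33 = 29.04
  Peer review 76.5 × 0.07 = 5.355
  Essays 49 × 0.13 = 6.37
  Weekly reports 98 × 0.19 = 18.62
  Discussion 35 × 0.18 = 6.3
  Homework 74 × 0.1 = 7.4
Sum = 73.085
73.085 would be C; cap at D applies → D.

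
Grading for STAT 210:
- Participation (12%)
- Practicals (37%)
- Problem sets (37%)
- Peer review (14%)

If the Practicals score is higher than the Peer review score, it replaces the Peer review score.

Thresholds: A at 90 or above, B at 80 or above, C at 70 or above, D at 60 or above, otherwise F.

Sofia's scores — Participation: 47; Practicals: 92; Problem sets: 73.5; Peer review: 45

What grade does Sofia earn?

C

Practicals (92) > Peer review (45), so Peer review counts as 92.
Weighted total:
  Participation 47 × 0.12 = 5.64
  Practicals 92 × 0.37 = 34.04
  Problem sets 73.5 × 0.37 = 27.195
  Peer review 92 × 0.14 = 12.88
Sum = 79.755
79.755 is ≥ 70 and < 80 → C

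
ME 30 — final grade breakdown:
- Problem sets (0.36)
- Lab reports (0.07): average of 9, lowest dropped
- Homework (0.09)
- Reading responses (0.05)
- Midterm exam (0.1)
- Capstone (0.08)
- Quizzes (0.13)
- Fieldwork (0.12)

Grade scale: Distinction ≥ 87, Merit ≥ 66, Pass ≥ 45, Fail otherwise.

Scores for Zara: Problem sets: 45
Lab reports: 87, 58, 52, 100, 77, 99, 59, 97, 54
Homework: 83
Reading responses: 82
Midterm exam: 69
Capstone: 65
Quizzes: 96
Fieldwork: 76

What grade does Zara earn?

Merit

Lab reports: drop 52 → average of remaining 8 = 631/8 = 78.875
Weighted total:
  Problem sets 45 × 0.36 = 16.2
  Lab reports 78.875 × 0.07 = 5.52125
  Homework 83 × 0.09 = 7.47
  Reading responses 82 × 0.05 = 4.1
  Midterm exam 69 × 0.1 = 6.9
  Capstone 65 × 0.08 = 5.2
  Quizzes 96 × 0.13 = 12.48
  Fieldwork 76 × 0.12 = 9.12
Sum = 66.99125
66.99125 is ≥ 66 and < 87 → Merit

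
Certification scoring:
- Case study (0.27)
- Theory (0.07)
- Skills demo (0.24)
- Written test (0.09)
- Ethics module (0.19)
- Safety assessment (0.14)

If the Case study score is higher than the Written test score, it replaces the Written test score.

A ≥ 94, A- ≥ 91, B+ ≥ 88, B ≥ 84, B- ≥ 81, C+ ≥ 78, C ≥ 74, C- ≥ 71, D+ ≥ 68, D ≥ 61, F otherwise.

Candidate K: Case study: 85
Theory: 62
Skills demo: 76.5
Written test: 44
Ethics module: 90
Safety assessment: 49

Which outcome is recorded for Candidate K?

C

Case study (85) > Written test (44), so Written test counts as 85.
Weighted total:
  Case study 85 × 0.27 = 22.95
  Theory 62 × 0.07 = 4.34
  Skills demo 76.5 × 0.24 = 18.36
  Written test 85 × 0.09 = 7.65
  Ethics module 90 × 0.19 = 17.1
  Safety assessment 49 × 0.14 = 6.86
Sum = 77.26
77.26 is ≥ 74 and < 78 → C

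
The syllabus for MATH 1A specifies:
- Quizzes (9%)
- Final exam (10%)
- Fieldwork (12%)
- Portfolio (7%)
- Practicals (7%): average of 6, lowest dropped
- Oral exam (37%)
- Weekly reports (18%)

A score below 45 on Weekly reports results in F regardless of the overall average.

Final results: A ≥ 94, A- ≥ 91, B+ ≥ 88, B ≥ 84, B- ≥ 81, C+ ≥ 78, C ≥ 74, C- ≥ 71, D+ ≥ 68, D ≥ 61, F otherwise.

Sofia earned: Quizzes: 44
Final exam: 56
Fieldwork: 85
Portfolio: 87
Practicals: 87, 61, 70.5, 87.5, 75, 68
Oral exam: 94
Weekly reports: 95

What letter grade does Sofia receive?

Practicals: drop 61 → average of remaining 5 = 388/5 = 77.6
Weekly reports score 95 ≥ 45: minimum met.
Weighted total:
  Quizzes 44 × 0.09 = 3.96
  Final exam 56 × 0.1 = 5.6
  Fieldwork 85 × 0.12 = 10.2
  Portfolio 87 × 0.07 = 6.09
  Practicals 77.6 × 0.07 = 5.432
  Oral exam 94 × 0.37 = 34.78
  Weekly reports 95 × 0.18 = 17.1
Sum = 83.162
83.162 is ≥ 81 and < 84 → B-

B-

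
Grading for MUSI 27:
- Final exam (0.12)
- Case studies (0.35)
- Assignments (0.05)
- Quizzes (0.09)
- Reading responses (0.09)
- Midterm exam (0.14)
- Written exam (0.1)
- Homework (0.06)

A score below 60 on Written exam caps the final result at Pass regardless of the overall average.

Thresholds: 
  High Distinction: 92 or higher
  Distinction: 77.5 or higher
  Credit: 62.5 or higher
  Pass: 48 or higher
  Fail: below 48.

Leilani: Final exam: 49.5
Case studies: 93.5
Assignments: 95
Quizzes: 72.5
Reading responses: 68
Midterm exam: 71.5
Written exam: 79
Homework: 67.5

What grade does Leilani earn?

Distinction

Written exam score 79 ≥ 60: minimum met.
Weighted total:
  Final exam 49.5 × 0.12 = 5.94
  Case studies 93.5 × 0.35 = 32.725
  Assignments 95 × 0.05 = 4.75
  Quizzes 72.5 × 0.09 = 6.525
  Reading responses 68 × 0.09 = 6.12
  Midterm exam 71.5 × 0.14 = 10.01
  Written exam 79 × 0.1 = 7.9
  Homework 67.5 × 0.06 = 4.05
Sum = 78.02
78.02 is ≥ 77.5 and < 92 → Distinction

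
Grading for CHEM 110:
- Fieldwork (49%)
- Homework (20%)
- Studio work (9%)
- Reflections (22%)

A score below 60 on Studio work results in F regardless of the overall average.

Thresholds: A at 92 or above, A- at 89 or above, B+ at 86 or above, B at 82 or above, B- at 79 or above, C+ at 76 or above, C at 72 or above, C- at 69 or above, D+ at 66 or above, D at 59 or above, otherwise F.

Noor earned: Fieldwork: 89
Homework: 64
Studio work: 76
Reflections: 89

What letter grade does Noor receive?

B

Studio work score 76 ≥ 60: minimum met.
Weighted total:
  Fieldwork 89 × 0.49 = 43.61
  Homework 64 × 0.2 = 12.8
  Studio work 76 × 0.09 = 6.84
  Reflections 89 × 0.22 = 19.58
Sum = 82.83
82.83 is ≥ 82 and < 86 → B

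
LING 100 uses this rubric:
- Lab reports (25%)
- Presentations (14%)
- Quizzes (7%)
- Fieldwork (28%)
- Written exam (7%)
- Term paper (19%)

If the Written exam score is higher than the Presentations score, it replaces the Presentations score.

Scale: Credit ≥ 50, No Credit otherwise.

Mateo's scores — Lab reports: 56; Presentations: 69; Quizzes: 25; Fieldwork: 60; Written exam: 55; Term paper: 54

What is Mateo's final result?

Written exam (55) ≤ Presentations (69), so Presentations stays at 69.
Weighted total:
  Lab reports 56 × 0.25 = 14
  Presentations 69 × 0.14 = 9.66
  Quizzes 25 × 0.07 = 1.75
  Fieldwork 60 × 0.28 = 16.8
  Written exam 55 × 0.07 = 3.85
  Term paper 54 × 0.19 = 10.26
Sum = 56.32
56.32 ≥ 50 → Credit

Credit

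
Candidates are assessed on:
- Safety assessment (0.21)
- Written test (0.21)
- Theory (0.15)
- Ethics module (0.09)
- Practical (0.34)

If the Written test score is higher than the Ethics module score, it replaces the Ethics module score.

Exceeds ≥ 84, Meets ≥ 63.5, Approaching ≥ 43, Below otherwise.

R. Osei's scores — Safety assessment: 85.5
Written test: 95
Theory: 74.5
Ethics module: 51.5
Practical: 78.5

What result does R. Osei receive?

Exceeds

Written test (95) > Ethics module (51.5), so Ethics module counts as 95.
Weighted total:
  Safety assessment 85.5 × 0.21 = 17.955
  Written test 95 × 0.21 = 19.95
  Theory 74.5 × 0.15 = 11.175
  Ethics module 95 × 0.09 = 8.55
  Practical 78.5 × 0.34 = 26.69
Sum = 84.32
84.32 ≥ 84 → Exceeds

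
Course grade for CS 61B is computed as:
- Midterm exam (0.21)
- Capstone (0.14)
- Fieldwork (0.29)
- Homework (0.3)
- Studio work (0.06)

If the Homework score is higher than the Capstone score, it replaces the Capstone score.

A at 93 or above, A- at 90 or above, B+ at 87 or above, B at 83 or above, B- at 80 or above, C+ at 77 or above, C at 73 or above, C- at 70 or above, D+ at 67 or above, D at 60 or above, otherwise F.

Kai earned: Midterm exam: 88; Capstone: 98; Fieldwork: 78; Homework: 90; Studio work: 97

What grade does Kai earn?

Homework (90) ≤ Capstone (98), so Capstone stays at 98.
Weighted total:
  Midterm exam 88 × 0.21 = 18.48
  Capstone 98 × 0.14 = 13.72
  Fieldwork 78 × 0.29 = 22.62
  Homework 90 × 0.3 = 27
  Studio work 97 × 0.06 = 5.82
Sum = 87.64
87.64 is ≥ 87 and < 90 → B+

B+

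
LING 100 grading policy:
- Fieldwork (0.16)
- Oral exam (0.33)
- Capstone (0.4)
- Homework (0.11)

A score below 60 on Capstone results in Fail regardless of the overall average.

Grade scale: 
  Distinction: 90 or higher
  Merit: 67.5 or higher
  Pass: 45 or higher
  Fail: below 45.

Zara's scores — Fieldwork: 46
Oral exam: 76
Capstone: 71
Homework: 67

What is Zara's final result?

Merit

Capstone score 71 ≥ 60: minimum met.
Weighted total:
  Fieldwork 46 × 0.16 = 7.36
  Oral exam 76 × 0.33 = 25.08
  Capstone 71 × 0.4 = 28.4
  Homework 67 × 0.11 = 7.37
Sum = 68.21
68.21 is ≥ 67.5 and < 90 → Merit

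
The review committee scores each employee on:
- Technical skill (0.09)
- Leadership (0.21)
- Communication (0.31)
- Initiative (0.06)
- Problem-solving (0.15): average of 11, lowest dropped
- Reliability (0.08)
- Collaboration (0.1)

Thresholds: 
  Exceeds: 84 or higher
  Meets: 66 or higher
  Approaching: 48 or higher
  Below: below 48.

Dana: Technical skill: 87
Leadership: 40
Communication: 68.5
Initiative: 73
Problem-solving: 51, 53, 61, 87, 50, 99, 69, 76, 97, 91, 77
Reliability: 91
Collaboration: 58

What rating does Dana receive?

Meets

Problem-solving: drop 50 → average of remaining 10 = 761/10 = 76.1
Weighted total:
  Technical skill 87 × 0.09 = 7.83
  Leadership 40 × 0.21 = 8.4
  Communication 68.5 × 0.31 = 21.235
  Initiative 73 × 0.06 = 4.38
  Problem-solving 76.1 × 0.15 = 11.415
  Reliability 91 × 0.08 = 7.28
  Collaboration 58 × 0.1 = 5.8
Sum = 66.34
66.34 is ≥ 66 and < 84 → Meets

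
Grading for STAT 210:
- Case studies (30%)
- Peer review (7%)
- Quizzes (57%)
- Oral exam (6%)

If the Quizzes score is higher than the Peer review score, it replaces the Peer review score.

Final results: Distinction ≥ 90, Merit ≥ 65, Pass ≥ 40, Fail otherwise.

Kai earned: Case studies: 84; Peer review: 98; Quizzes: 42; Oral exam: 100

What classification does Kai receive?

Pass

Quizzes (42) ≤ Peer review (98), so Peer review stays at 98.
Weighted total:
  Case studies 84 × 0.3 = 25.2
  Peer review 98 × 0.07 = 6.86
  Quizzes 42 × 0.57 = 23.94
  Oral exam 100 × 0.06 = 6
Sum = 62
62 is ≥ 40 and < 65 → Pass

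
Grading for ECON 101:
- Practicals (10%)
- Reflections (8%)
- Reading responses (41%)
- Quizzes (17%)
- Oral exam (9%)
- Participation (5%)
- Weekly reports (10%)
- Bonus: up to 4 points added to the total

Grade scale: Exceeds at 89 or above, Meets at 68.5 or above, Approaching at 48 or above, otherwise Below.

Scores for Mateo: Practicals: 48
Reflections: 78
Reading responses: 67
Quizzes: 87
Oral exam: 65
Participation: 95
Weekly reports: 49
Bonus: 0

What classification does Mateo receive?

Weighted total:
  Practicals 48 × 0.1 = 4.8
  Reflections 78 × 0.08 = 6.24
  Reading responses 67 × 0.41 = 27.47
  Quizzes 87 × 0.17 = 14.79
  Oral exam 65 × 0.09 = 5.85
  Participation 95 × 0.05 = 4.75
  Weekly reports 49 × 0.1 = 4.9
Sum = 68.8
Bonus: 68.8 + 0 = 68.8
68.8 is ≥ 68.5 and < 89 → Meets

Meets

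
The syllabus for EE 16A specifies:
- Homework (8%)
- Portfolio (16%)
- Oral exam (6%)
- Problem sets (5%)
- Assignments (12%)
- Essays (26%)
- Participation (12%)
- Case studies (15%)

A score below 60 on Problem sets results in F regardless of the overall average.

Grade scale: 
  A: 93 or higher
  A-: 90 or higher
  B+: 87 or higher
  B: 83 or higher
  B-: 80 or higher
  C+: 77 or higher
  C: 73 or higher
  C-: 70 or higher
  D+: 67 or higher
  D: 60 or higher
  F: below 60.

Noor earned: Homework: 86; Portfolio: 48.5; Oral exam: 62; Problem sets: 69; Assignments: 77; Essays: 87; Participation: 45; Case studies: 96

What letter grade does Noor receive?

Problem sets score 69 ≥ 60: minimum met.
Weighted total:
  Homework 86 × 0.08 = 6.88
  Portfolio 48.5 × 0.16 = 7.76
  Oral exam 62 × 0.06 = 3.72
  Problem sets 69 × 0.05 = 3.45
  Assignments 77 × 0.12 = 9.24
  Essays 87 × 0.26 = 22.62
  Participation 45 × 0.12 = 5.4
  Case studies 96 × 0.15 = 14.4
Sum = 73.47
73.47 is ≥ 73 and < 77 → C

C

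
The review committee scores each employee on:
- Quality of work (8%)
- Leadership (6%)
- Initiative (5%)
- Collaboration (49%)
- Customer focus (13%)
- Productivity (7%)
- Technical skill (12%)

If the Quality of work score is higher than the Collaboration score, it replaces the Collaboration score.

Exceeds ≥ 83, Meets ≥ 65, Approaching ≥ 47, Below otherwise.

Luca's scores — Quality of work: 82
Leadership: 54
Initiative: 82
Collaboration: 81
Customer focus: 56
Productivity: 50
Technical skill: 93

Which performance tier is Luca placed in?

Quality of work (82) > Collaboration (81), so Collaboration counts as 82.
Weighted total:
  Quality of work 82 × 0.08 = 6.56
  Leadership 54 × 0.06 = 3.24
  Initiative 82 × 0.05 = 4.1
  Collaboration 82 × 0.49 = 40.18
  Customer focus 56 × 0.13 = 7.28
  Productivity 50 × 0.07 = 3.5
  Technical skill 93 × 0.12 = 11.16
Sum = 76.02
76.02 is ≥ 65 and < 83 → Meets

Meets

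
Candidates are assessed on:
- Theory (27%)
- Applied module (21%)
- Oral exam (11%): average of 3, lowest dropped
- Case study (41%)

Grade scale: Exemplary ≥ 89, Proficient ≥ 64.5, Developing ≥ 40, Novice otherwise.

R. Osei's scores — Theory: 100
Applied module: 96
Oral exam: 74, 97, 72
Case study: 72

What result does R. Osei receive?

Oral exam: drop 72 → average of remaining 2 = 171/2 = 85.5
Weighted total:
  Theory 100 × 0.27 = 27
  Applied module 96 × 0.21 = 20.16
  Oral exam 85.5 × 0.11 = 9.405
  Case study 72 × 0.41 = 29.52
Sum = 86.085
86.085 is ≥ 64.5 and < 89 → Proficient

Proficient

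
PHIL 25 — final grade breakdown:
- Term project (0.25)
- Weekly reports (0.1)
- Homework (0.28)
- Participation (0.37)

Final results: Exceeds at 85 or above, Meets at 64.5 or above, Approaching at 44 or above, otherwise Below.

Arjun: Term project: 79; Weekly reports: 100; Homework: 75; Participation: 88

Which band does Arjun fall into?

Weighted total:
  Term project 79 × 0.25 = 19.75
  Weekly reports 100 × 0.1 = 10
  Homework 75 × 0.28 = 21
  Participation 88 × 0.37 = 32.56
Sum = 83.31
83.31 is ≥ 64.5 and < 85 → Meets

Meets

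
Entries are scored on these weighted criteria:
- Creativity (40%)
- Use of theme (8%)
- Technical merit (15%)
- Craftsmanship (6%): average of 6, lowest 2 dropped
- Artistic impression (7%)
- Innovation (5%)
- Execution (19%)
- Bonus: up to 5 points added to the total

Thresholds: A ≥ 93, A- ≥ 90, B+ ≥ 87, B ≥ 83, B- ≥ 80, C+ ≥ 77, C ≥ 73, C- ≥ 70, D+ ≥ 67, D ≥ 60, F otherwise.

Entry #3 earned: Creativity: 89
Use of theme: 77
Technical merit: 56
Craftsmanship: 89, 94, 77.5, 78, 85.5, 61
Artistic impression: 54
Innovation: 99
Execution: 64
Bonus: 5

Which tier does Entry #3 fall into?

B-

Craftsmanship: drop 61, 77.5 → average of remaining 4 = 346.5/4 = 86.625
Weighted total:
  Creativity 89 × 0.4 = 35.6
  Use of theme 77 × 0.08 = 6.16
  Technical merit 56 × 0.15 = 8.4
  Craftsmanship 86.625 × 0.06 = 5.1975
  Artistic impression 54 × 0.07 = 3.78
  Innovation 99 × 0.05 = 4.95
  Execution 64 × 0.19 = 12.16
Sum = 76.2475
Bonus: 76.2475 + 5 = 81.2475
81.2475 is ≥ 80 and < 83 → B-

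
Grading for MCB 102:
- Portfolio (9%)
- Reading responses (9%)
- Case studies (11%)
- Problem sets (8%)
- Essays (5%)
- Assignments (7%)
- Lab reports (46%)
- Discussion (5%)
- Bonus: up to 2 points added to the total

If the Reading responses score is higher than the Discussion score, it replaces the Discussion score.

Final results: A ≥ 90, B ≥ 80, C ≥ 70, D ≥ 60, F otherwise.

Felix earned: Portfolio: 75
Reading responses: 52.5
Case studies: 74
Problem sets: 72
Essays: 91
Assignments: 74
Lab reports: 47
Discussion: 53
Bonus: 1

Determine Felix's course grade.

D

Reading responses (52.5) ≤ Discussion (53), so Discussion stays at 53.
Weighted total:
  Portfolio 75 × 0.09 = 6.75
  Reading responses 52.5 × 0.09 = 4.725
  Case studies 74 × 0.11 = 8.14
  Problem sets 72 × 0.08 = 5.76
  Essays 91 × 0.05 = 4.55
  Assignments 74 × 0.07 = 5.18
  Lab reports 47 × 0.46 = 21.62
  Discussion 53 × 0.05 = 2.65
Sum = 59.375
Bonus: 59.375 + 1 = 60.375
60.375 is ≥ 60 and < 70 → D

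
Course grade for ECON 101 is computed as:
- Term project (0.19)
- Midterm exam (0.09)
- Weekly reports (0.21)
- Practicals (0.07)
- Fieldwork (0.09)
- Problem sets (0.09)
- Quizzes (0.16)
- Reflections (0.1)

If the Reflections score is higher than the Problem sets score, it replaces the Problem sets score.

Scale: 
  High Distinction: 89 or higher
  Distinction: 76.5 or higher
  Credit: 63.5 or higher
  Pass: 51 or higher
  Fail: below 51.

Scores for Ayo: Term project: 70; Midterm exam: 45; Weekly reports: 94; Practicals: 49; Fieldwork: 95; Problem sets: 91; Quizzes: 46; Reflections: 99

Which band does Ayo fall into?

Reflections (99) > Problem sets (91), so Problem sets counts as 99.
Weighted total:
  Term project 70 × 0.19 = 13.3
  Midterm exam 45 × 0.09 = 4.05
  Weekly reports 94 × 0.21 = 19.74
  Practicals 49 × 0.07 = 3.43
  Fieldwork 95 × 0.09 = 8.55
  Problem sets 99 × 0.09 = 8.91
  Quizzes 46 × 0.16 = 7.36
  Reflections 99 × 0.1 = 9.9
Sum = 75.24
75.24 is ≥ 63.5 and < 76.5 → Credit

Credit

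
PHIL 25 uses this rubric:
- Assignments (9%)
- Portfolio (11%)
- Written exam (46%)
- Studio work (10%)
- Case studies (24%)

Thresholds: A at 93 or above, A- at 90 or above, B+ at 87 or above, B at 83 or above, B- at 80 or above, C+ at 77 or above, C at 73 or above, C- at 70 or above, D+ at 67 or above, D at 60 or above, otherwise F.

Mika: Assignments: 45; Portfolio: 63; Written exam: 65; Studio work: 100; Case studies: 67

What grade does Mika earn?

D

Weighted total:
  Assignments 45 × 0.09 = 4.05
  Portfolio 63 × 0.11 = 6.93
  Written exam 65 × 0.46 = 29.9
  Studio work 100 × 0.1 = 10
  Case studies 67 × 0.24 = 16.08
Sum = 66.96
66.96 is ≥ 60 and < 67 → D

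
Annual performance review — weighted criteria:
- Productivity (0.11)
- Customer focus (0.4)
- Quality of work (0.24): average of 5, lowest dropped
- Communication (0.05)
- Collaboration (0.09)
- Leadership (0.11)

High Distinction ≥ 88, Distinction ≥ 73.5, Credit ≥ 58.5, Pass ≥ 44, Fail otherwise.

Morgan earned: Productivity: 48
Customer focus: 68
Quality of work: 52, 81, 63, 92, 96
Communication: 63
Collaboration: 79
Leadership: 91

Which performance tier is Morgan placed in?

Credit

Quality of work: drop 52 → average of remaining 4 = 332/4 = 83
Weighted total:
  Productivity 48 × 0.11 = 5.28
  Customer focus 68 × 0.4 = 27.2
  Quality of work 83 × 0.24 = 19.92
  Communication 63 × 0.05 = 3.15
  Collaboration 79 × 0.09 = 7.11
  Leadership 91 × 0.11 = 10.01
Sum = 72.67
72.67 is ≥ 58.5 and < 73.5 → Credit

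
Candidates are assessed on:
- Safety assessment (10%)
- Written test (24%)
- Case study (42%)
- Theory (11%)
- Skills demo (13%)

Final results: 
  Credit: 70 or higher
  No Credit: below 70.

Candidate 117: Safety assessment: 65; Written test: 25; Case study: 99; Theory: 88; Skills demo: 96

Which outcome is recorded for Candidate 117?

Credit

Weighted total:
  Safety assessment 65 × 0.1 = 6.5
  Written test 25 × 0.24 = 6
  Case study 99 × 0.42 = 41.58
  Theory 88 × 0.11 = 9.68
  Skills demo 96 × 0.13 = 12.48
Sum = 76.24
76.24 ≥ 70 → Credit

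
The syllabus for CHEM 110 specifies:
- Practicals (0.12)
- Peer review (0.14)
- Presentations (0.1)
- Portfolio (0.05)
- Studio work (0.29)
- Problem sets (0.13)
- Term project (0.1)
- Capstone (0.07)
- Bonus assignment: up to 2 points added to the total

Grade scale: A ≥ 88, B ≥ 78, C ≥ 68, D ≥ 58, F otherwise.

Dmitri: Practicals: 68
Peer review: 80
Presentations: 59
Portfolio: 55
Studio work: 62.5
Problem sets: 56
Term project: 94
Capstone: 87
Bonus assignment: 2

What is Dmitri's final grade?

C

Weighted total:
  Practicals 68 × 0.12 = 8.16
  Peer review 80 × 0.14 = 11.2
  Presentations 59 × 0.1 = 5.9
  Portfolio 55 × 0.05 = 2.75
  Studio work 62.5 × 0.29 = 18.125
  Problem sets 56 × 0.13 = 7.28
  Term project 94 × 0.1 = 9.4
  Capstone 87 × 0.07 = 6.09
Sum = 68.905
Bonus assignment: 68.905 + 2 = 70.905
70.905 is ≥ 68 and < 78 → C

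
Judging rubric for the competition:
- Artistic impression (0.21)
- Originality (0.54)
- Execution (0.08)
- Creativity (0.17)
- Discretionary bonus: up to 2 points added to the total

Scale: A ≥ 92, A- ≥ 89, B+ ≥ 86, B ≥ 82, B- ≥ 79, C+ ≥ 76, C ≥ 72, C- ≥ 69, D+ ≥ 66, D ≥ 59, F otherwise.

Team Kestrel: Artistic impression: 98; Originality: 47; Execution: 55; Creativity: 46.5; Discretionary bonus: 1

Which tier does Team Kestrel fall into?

Weighted total:
  Artistic impression 98 × 0.21 = 20.58
  Originality 47 × 0.54 = 25.38
  Execution 55 × 0.08 = 4.4
  Creativity 46.5 × 0.17 = 7.905
Sum = 58.265
Discretionary bonus: 58.265 + 1 = 59.265
59.265 is ≥ 59 and < 66 → D

D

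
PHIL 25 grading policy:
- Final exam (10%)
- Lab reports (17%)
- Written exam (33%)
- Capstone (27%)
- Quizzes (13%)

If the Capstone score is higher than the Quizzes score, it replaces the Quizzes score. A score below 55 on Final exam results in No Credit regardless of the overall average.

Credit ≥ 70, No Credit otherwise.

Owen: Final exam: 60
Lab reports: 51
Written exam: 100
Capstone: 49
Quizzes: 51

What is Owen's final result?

Capstone (49) ≤ Quizzes (51), so Quizzes stays at 51.
Final exam score 60 ≥ 55: minimum met.
Weighted total:
  Final exam 60 × 0.1 = 6
  Lab reports 51 × 0.17 = 8.67
  Written exam 100 × 0.33 = 33
  Capstone 49 × 0.27 = 13.23
  Quizzes 51 × 0.13 = 6.63
Sum = 67.53
67.53 < 70 → No Credit

No Credit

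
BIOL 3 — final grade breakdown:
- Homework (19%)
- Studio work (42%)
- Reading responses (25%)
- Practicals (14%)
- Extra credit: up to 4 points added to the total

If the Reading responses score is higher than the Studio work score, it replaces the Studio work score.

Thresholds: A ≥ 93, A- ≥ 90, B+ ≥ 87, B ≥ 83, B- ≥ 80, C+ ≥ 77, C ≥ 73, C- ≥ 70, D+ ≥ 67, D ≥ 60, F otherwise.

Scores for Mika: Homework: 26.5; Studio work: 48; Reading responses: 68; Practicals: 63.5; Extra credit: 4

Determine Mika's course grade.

D

Reading responses (68) > Studio work (48), so Studio work counts as 68.
Weighted total:
  Homework 26.5 × 0.19 = 5.035
  Studio work 68 × 0.42 = 28.56
  Reading responses 68 × 0.25 = 17
  Practicals 63.5 × 0.14 = 8.89
Sum = 59.485
Extra credit: 59.485 + 4 = 63.485
63.485 is ≥ 60 and < 67 → D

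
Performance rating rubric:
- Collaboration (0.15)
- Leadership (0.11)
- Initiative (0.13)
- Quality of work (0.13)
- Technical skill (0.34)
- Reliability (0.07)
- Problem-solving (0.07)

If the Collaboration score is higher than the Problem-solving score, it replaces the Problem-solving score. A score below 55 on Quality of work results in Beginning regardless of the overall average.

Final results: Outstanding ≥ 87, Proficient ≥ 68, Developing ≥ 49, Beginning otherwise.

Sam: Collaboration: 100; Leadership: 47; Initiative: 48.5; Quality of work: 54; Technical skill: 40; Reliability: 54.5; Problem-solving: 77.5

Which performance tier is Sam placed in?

Beginning

Collaboration (100) > Problem-solving (77.5), so Problem-solving counts as 100.
Quality of work score 54 < 55: minimum not met.
Weighted total:
  Collaboration 100 × 0.15 = 15
  Leadership 47 × 0.11 = 5.17
  Initiative 48.5 × 0.13 = 6.305
  Quality of work 54 × 0.13 = 7.02
  Technical skill 40 × 0.34 = 13.6
  Reliability 54.5 × 0.07 = 3.815
  Problem-solving 100 × 0.07 = 7
Sum = 57.91
Because the Quality of work minimum was not met, the result is Beginning.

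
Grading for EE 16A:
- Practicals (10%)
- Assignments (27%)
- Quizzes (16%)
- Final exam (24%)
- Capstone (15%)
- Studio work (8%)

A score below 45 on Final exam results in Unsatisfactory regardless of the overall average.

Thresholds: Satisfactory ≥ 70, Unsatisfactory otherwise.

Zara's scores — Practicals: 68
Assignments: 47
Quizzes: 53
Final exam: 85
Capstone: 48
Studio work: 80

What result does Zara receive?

Final exam score 85 ≥ 45: minimum met.
Weighted total:
  Practicals 68 × 0.1 = 6.8
  Assignments 47 × 0.27 = 12.69
  Quizzes 53 × 0.16 = 8.48
  Final exam 85 × 0.24 = 20.4
  Capstone 48 × 0.15 = 7.2
  Studio work 80 × 0.08 = 6.4
Sum = 61.97
61.97 < 70 → Unsatisfactory

Unsatisfactory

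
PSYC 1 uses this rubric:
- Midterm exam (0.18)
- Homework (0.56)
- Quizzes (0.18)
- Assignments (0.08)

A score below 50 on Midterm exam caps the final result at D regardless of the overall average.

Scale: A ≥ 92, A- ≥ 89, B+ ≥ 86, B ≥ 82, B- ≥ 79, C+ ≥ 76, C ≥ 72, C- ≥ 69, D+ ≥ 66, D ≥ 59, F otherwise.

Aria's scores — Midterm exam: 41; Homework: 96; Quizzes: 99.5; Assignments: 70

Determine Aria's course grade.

D

Midterm exam score 41 < 50: minimum not met.
Weighted total:
  Midterm exam 41 × 0.18 = 7.38
  Homework 96 × 0.56 = 53.76
  Quizzes 99.5 × 0.18 = 17.91
  Assignments 70 × 0.08 = 5.6
Sum = 84.65
84.65 would be B; cap at D applies → D.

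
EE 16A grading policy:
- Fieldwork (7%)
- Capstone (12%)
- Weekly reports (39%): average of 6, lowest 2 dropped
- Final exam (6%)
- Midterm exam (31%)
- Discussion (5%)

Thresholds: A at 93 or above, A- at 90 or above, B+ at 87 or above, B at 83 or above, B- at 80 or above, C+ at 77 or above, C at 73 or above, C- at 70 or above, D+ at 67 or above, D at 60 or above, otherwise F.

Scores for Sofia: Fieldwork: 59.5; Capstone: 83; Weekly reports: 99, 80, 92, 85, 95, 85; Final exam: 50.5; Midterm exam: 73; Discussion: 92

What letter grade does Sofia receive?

B-

Weekly reports: drop 80, 85 → average of remaining 4 = 371/4 = 92.75
Weighted total:
  Fieldwork 59.5 × 0.07 = 4.165
  Capstone 83 × 0.12 = 9.96
  Weekly reports 92.75 × 0.39 = 36.1725
  Final exam 50.5 × 0.06 = 3.03
  Midterm exam 73 × 0.31 = 22.63
  Discussion 92 × 0.05 = 4.6
Sum = 80.5575
80.5575 is ≥ 80 and < 83 → B-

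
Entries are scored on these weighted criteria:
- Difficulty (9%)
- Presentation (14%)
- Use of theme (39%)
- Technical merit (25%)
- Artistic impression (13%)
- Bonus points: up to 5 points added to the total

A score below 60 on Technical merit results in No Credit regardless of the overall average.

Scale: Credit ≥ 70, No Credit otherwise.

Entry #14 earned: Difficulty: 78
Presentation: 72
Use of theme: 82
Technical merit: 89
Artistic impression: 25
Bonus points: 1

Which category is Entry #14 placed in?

Credit

Technical merit score 89 ≥ 60: minimum met.
Weighted total:
  Difficulty 78 × 0.09 = 7.02
  Presentation 72 × 0.14 = 10.08
  Use of theme 82 × 0.39 = 31.98
  Technical merit 89 × 0.25 = 22.25
  Artistic impression 25 × 0.13 = 3.25
Sum = 74.58
Bonus points: 74.58 + 1 = 75.58
75.58 ≥ 70 → Credit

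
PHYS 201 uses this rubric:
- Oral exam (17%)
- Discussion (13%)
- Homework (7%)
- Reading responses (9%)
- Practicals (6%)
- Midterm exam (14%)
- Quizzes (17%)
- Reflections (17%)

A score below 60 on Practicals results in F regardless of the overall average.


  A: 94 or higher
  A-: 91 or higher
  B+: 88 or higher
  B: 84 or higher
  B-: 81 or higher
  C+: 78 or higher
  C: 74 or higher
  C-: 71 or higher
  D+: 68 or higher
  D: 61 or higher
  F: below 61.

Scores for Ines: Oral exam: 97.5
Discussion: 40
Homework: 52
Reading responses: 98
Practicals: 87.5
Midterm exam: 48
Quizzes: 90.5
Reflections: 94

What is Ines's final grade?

C

Practicals score 87.5 ≥ 60: minimum met.
Weighted total:
  Oral exam 97.5 × 0.17 = 16.575
  Discussion 40 × 0.13 = 5.2
  Homework 52 × 0.07 = 3.64
  Reading responses 98 × 0.09 = 8.82
  Practicals 87.5 × 0.06 = 5.25
  Midterm exam 48 × 0.14 = 6.72
  Quizzes 90.5 × 0.17 = 15.385
  Reflections 94 × 0.17 = 15.98
Sum = 77.57
77.57 is ≥ 74 and < 78 → C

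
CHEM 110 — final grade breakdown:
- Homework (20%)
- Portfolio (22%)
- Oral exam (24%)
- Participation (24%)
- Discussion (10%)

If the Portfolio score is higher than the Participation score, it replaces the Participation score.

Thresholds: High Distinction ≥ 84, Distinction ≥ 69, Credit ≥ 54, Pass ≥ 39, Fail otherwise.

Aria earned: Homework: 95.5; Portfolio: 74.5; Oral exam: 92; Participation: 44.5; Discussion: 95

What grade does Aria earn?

High Distinction

Portfolio (74.5) > Participation (44.5), so Participation counts as 74.5.
Weighted total:
  Homework 95.5 × 0.2 = 19.1
  Portfolio 74.5 × 0.22 = 16.39
  Oral exam 92 × 0.24 = 22.08
  Participation 74.5 × 0.24 = 17.88
  Discussion 95 × 0.1 = 9.5
Sum = 84.95
84.95 ≥ 84 → High Distinction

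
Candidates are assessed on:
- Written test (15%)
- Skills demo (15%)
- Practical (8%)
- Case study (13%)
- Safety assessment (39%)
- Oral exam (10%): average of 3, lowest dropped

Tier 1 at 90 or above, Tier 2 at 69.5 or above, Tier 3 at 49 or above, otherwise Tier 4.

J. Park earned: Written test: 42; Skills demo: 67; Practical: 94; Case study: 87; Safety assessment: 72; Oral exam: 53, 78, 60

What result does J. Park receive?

Oral exam: drop 53 → average of remaining 2 = 138/2 = 69
Weighted total:
  Written test 42 × 0.15 = 6.3
  Skills demo 67 × 0.15 = 10.05
  Practical 94 × 0.08 = 7.52
  Case study 87 × 0.13 = 11.31
  Safety assessment 72 × 0.39 = 28.08
  Oral exam 69 × 0.1 = 6.9
Sum = 70.16
70.16 is ≥ 69.5 and < 90 → Tier 2

Tier 2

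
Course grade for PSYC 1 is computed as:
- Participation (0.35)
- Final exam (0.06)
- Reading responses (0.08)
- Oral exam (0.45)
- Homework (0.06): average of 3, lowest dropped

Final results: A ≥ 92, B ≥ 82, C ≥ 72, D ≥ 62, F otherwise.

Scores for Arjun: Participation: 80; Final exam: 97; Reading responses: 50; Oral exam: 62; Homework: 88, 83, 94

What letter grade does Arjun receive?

Homework: drop 83 → average of remaining 2 = 182/2 = 91
Weighted total:
  Participation 80 × 0.35 = 28
  Final exam 97 × 0.06 = 5.82
  Reading responses 50 × 0.08 = 4
  Oral exam 62 × 0.45 = 27.9
  Homework 91 × 0.06 = 5.46
Sum = 71.18
71.18 is ≥ 62 and < 72 → D

D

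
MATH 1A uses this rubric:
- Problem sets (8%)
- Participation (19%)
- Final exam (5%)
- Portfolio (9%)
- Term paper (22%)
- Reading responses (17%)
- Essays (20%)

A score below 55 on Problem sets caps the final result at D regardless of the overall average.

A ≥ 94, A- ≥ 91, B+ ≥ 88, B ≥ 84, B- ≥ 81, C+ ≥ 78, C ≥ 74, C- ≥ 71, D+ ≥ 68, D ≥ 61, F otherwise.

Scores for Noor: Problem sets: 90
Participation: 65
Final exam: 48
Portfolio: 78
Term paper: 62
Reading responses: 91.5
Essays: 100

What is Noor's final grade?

Problem sets score 90 ≥ 55: minimum met.
Weighted total:
  Problem sets 90 × 0.08 = 7.2
  Participation 65 × 0.19 = 12.35
  Final exam 48 × 0.05 = 2.4
  Portfolio 78 × 0.09 = 7.02
  Term paper 62 × 0.22 = 13.64
  Reading responses 91.5 × 0.17 = 15.555
  Essays 100 × 0.2 = 20
Sum = 78.165
78.165 is ≥ 78 and < 81 → C+

C+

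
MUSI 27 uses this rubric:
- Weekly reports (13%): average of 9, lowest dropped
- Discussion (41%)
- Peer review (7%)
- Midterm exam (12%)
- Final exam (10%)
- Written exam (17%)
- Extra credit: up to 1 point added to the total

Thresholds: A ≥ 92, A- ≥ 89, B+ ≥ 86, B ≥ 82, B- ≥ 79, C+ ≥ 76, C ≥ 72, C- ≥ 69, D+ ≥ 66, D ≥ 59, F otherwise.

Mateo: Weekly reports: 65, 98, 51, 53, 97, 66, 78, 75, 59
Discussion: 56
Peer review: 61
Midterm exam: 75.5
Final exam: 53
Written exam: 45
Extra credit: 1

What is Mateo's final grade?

D

Weekly reports: drop 51 → average of remaining 8 = 591/8 = 73.875
Weighted total:
  Weekly reports 73.875 × 0.13 = 9.60375
  Discussion 56 × 0.41 = 22.96
  Peer review 61 × 0.07 = 4.27
  Midterm exam 75.5 × 0.12 = 9.06
  Final exam 53 × 0.1 = 5.3
  Written exam 45 × 0.17 = 7.65
Sum = 58.84375
Extra credit: 58.84375 + 1 = 59.84375
59.84375 is ≥ 59 and < 66 → D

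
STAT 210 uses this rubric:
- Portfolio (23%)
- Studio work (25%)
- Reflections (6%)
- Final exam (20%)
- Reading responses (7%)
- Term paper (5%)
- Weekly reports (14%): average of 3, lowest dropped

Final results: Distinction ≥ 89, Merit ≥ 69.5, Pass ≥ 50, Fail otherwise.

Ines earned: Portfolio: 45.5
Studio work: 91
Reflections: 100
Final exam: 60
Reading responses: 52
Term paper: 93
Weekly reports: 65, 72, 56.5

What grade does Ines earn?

Weekly reports: drop 56.5 → average of remaining 2 = 137/2 = 68.5
Weighted total:
  Portfolio 45.5 × 0.23 = 10.465
  Studio work 91 × 0.25 = 22.75
  Reflections 100 × 0.06 = 6
  Final exam 60 × 0.2 = 12
  Reading responses 52 × 0.07 = 3.64
  Term paper 93 × 0.05 = 4.65
  Weekly reports 68.5 × 0.14 = 9.59
Sum = 69.095
69.095 is ≥ 50 and < 69.5 → Pass

Pass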